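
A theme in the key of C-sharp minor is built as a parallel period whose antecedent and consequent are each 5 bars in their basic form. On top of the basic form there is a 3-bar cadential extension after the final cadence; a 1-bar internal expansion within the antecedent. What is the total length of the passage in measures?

Basic parallel period: 5 + 5 = 10 bars.
10 (basic form) + 3 (cadential extension) + 1 (internal expansion) = 14.

14 measures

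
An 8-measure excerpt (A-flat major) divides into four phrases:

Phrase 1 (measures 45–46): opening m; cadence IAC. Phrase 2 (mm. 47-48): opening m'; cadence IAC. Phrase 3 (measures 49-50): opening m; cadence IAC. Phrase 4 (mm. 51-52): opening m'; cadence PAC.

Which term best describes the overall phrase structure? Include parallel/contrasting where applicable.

Four phrases in two halves: the first half (mm. 45-48) ends with an imperfect authentic cadence, the second (mm. 49–52) with a perfect authentic cadence — a large antecedent–consequent pair, i.e. a double period.
Phrase 3 begins with the same material as phrase 1, making it parallel.

parallel double period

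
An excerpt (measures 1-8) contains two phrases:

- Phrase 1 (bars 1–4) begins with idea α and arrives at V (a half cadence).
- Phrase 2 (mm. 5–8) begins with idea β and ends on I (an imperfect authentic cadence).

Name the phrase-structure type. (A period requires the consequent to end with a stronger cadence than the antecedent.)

Phrase 1 ends with a half cadence (weaker) and phrase 2 with an imperfect authentic cadence (stronger): antecedent + consequent = a period.
The two phrases open with different material (α / β), so the period is contrasting.

contrasting period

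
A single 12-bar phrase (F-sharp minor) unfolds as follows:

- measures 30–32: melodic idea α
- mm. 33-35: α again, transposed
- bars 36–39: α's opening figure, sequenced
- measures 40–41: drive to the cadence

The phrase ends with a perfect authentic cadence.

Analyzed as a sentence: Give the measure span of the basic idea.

measures 30–32

The presentation of a sentence is the basic idea (mm. 30-32) plus its repetition (mm. 33–35); the basic idea is therefore measures 30–32.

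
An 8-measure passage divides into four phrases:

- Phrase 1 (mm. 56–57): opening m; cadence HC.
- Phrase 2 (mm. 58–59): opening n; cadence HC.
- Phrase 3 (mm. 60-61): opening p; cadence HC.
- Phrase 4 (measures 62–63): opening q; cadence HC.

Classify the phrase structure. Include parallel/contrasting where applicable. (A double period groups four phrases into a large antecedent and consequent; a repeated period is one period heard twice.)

Phrase 4 ends with a half cadence, no stronger than phrase 2's half cadence, so the four phrases do not form a double period; nor do phrases 3–4 duplicate 1–2, so it is not a repeated period. With no phrase reaching a conclusive cadence, the passage is a phrase group.

phrase group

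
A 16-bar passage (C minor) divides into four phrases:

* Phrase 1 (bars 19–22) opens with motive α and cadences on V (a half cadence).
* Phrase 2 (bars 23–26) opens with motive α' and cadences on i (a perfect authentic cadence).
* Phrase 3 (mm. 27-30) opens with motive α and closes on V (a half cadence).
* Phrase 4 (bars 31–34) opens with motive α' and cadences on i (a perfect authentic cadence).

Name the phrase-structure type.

The cadence pattern HC–PAC–HC–PAC is weak–strong twice, and phrases 3–4 restate phrases 1–2: a period heard twice, not a double period (which would end weakly at phrase 2).

repeated period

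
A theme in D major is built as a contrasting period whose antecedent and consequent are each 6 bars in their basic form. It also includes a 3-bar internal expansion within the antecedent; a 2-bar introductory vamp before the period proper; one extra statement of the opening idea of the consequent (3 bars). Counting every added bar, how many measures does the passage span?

20 measures

Basic contrasting period: 6 + 6 = 12 bars.
12 (basic form) + 3 (internal expansion) + 2 (introduction) + 3 (extra statement) = 20.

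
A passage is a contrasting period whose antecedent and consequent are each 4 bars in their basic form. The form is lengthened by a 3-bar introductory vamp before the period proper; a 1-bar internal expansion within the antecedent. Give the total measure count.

Basic contrasting period: 4 + 4 = 8 bars.
8 (basic form) + 3 (introduction) + 1 (internal expansion) = 12.

12 measures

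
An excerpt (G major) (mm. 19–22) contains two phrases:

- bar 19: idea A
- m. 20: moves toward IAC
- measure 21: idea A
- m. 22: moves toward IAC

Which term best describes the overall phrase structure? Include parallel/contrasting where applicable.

repeated phrase

Both phrases have the same opening (A) and the same cadence (imperfect authentic cadence): the second is a restatement, not a consequent, so this is a repeated phrase rather than a period.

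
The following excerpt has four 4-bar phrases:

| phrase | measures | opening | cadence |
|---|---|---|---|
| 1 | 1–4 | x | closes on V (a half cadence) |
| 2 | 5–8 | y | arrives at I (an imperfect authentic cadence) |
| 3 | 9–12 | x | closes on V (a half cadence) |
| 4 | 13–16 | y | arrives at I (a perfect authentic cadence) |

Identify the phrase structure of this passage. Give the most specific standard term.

Four phrases in two halves: the first half (bars 1–8) ends with an imperfect authentic cadence, the second (mm. 9–16) with a perfect authentic cadence — a large antecedent–consequent pair, i.e. a double period.
Phrase 3 begins with the same material as phrase 1, making it parallel.

parallel double period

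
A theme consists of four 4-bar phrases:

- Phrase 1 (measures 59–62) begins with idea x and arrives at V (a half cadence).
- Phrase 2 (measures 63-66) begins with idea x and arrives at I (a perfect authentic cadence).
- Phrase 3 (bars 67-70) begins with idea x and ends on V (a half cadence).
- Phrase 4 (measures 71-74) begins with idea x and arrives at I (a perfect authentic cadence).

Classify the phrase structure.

The cadence pattern HC–PAC–HC–PAC is weak–strong twice, and phrases 3–4 restate phrases 1–2: a period heard twice, not a double period (which would end weakly at phrase 2).

repeated period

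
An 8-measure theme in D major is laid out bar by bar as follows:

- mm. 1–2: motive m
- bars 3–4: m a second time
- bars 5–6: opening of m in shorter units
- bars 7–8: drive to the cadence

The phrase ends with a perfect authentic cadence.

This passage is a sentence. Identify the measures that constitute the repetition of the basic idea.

measures 3–4

The presentation of a sentence is the basic idea (mm. 1–2) plus its repetition (mm. 3-4); the repetition of the basic idea is therefore mm. 3–4.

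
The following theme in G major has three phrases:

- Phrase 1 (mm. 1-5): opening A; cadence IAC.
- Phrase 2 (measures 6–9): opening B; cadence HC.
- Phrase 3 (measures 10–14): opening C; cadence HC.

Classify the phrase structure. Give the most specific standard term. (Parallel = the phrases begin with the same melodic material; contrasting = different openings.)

The final phrase closes with a half cadence, which is not stronger than the preceding half cadence; the 3 phrases lack an overall antecedent–consequent design and so form a phrase group.

phrase group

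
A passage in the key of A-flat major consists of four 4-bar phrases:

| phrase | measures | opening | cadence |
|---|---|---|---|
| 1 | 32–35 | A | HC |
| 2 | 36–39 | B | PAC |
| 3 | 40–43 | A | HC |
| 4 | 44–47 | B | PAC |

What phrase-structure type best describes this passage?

The cadence pattern HC–PAC–HC–PAC is weak–strong twice, and phrases 3–4 restate phrases 1–2: a period heard twice, not a double period (which would end weakly at phrase 2).

repeated period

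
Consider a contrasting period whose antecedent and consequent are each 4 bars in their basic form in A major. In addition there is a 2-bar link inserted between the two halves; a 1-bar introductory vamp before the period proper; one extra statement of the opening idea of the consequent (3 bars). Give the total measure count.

Basic contrasting period: 4 + 4 = 8 bars.
8 (basic form) + 2 (link) + 1 (introduction) + 3 (extra statement) = 14.

14 measures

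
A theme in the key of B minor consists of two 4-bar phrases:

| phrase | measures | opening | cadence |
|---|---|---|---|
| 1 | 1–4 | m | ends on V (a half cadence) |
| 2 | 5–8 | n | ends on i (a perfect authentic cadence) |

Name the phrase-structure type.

contrasting period

Phrase 1 ends with a half cadence (weaker) and phrase 2 with a perfect authentic cadence (stronger): antecedent + consequent = a period.
The two phrases open with different material (m / n), so the period is contrasting.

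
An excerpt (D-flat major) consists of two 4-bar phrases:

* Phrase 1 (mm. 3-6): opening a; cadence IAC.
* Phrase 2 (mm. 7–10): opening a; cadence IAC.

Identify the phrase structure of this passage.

repeated phrase

Both phrases have the same opening (a) and the same cadence (imperfect authentic cadence): the second is a restatement, not a consequent, so this is a repeated phrase rather than a period.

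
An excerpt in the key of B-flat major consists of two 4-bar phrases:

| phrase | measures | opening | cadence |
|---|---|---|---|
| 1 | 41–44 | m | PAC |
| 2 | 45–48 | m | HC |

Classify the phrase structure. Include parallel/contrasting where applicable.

phrase group

The second phrase closes with a half cadence, which is not stronger than the first phrase's perfect authentic cadence; without a weak→strong cadential pair there is no antecedent–consequent relationship, so this is a phrase group rather than a period.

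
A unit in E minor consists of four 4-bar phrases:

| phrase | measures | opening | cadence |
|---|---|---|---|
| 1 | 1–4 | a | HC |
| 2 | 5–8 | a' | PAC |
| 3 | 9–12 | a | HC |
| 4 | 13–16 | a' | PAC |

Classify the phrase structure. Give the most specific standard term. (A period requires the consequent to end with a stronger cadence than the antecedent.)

The cadence pattern HC–PAC–HC–PAC is weak–strong twice, and phrases 3–4 restate phrases 1–2: a period heard twice, not a double period (which would end weakly at phrase 2).

repeated period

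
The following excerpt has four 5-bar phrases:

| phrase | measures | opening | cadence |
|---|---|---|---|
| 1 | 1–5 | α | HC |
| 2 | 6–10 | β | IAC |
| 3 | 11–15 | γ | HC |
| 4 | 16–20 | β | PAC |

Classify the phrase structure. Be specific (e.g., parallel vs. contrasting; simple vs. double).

Four phrases in two halves: the first half (measures 1-10) ends with an imperfect authentic cadence, the second (mm. 11–20) with a perfect authentic cadence — a large antecedent–consequent pair, i.e. a double period.
Phrase 3 begins with different material from phrase 1, making it contrasting.

contrasting double period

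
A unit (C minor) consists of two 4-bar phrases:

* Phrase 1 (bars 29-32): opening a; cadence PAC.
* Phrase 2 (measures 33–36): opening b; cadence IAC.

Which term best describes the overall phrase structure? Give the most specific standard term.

phrase group

The second phrase closes with an imperfect authentic cadence, which is not stronger than the first phrase's perfect authentic cadence; without a weak→strong cadential pair there is no antecedent–consequent relationship, so this is a phrase group rather than a period.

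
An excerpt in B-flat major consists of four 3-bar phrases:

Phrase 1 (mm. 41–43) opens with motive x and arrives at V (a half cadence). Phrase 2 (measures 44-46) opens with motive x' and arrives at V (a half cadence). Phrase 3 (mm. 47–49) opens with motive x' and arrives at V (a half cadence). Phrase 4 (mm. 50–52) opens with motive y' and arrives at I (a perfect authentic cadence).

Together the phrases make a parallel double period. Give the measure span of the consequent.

measures 47–52

In a double period the first pair of phrases (ending half cadence) is the large antecedent and the second pair (ending perfect authentic cadence) is the large consequent; the consequent is measures 47–52.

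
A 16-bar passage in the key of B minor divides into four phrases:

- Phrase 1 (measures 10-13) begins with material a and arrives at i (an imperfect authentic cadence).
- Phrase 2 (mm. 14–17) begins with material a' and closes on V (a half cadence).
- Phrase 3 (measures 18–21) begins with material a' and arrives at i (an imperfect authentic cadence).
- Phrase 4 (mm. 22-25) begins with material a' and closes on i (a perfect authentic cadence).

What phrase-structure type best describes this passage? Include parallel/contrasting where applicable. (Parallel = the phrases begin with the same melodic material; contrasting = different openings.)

parallel double period

Four phrases in two halves: the first half (bars 10–17) ends with a half cadence, the second (measures 18–25) with a perfect authentic cadence — a large antecedent–consequent pair, i.e. a double period.
Phrase 3 begins with the same material as phrase 1, making it parallel.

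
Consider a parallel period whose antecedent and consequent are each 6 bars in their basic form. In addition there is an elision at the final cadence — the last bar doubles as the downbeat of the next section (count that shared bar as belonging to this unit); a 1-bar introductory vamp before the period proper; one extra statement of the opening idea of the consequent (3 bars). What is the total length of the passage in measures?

Basic parallel period: 6 + 6 = 12 bars.
12 (basic form) + 1 (introduction) + 3 (extra statement) = 16.
The elision shares a bar with the next section but does not change this unit's count.

16 measures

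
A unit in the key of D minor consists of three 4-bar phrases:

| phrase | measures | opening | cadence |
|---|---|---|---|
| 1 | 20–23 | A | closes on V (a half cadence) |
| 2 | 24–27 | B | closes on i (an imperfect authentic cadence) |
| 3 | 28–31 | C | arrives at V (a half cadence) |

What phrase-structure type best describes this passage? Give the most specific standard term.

The final phrase closes with a half cadence, which is not stronger than the preceding imperfect authentic cadence; the 3 phrases lack an overall antecedent–consequent design and so form a phrase group.

phrase group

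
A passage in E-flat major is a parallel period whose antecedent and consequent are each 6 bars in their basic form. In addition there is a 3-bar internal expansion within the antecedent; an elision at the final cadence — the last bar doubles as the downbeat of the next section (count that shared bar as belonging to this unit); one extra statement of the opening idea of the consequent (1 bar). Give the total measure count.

Basic parallel period: 6 + 6 = 12 bars.
12 (basic form) + 3 (internal expansion) + 1 (extra statement) = 16.
The elision shares a bar with the next section but does not change this unit's count.

16 measures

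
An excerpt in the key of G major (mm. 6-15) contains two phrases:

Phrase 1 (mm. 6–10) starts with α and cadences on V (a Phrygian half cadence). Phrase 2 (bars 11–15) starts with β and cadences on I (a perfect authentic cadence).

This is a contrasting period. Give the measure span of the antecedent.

measures 6–10

The phrase ending with the weaker cadence (Phrygian half cadence) is the antecedent; the one ending more conclusively (perfect authentic cadence) is the consequent. The antecedent is measures 6–10.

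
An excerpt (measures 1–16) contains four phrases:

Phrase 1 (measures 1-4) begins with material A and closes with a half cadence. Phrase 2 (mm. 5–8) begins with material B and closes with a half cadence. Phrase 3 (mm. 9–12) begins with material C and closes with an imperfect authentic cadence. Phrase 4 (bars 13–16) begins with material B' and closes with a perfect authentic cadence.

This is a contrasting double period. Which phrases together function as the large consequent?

In a double period the first pair of phrases (ending half cadence) is the large antecedent and the second pair (ending perfect authentic cadence) is the large consequent; the consequent is phrases 3 and 4.

phrases 3 and 4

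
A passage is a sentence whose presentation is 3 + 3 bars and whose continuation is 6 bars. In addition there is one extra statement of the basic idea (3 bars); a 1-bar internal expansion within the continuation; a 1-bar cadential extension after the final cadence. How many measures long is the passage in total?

17 measures

Basic sentence: 3 + 3 + 6 = 12 bars.
12 (basic form) + 3 (extra statement) + 1 (internal expansion) + 1 (cadential extension) = 17.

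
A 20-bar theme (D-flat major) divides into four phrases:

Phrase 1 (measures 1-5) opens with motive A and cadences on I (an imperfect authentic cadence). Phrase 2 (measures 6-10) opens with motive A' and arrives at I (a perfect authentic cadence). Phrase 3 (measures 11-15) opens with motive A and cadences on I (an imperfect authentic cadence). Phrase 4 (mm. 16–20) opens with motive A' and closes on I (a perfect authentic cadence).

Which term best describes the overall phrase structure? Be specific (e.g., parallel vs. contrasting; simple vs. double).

repeated period

The cadence pattern IAC–PAC–IAC–PAC is weak–strong twice, and phrases 3–4 restate phrases 1–2: a period heard twice, not a double period (which would end weakly at phrase 2).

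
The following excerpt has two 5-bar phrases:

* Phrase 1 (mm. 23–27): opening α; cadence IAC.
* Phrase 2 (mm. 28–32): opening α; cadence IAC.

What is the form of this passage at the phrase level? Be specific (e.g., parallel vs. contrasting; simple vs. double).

Both phrases have the same opening (α) and the same cadence (imperfect authentic cadence): the second is a restatement, not a consequent, so this is a repeated phrase rather than a period.

repeated phrase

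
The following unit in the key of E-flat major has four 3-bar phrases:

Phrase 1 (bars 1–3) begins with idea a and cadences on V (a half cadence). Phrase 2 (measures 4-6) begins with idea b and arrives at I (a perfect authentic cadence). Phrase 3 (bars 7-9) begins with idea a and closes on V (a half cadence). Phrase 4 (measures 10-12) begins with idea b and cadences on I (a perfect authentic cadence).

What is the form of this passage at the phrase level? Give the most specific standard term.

repeated period

The cadence pattern HC–PAC–HC–PAC is weak–strong twice, and phrases 3–4 restate phrases 1–2: a period heard twice, not a double period (which would end weakly at phrase 2).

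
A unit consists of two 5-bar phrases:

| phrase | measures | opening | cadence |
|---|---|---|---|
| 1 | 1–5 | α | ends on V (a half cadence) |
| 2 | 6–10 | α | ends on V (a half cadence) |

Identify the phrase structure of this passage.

Both phrases have the same opening (α) and the same cadence (half cadence): the second is a restatement, not a consequent, so this is a repeated phrase rather than a period.

repeated phrase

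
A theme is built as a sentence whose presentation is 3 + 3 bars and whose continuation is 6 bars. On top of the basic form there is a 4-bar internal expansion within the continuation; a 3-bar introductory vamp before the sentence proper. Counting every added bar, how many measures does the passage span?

Basic sentence: 3 + 3 + 6 = 12 bars.
12 (basic form) + 4 (internal expansion) + 3 (introduction) = 19.

19 measures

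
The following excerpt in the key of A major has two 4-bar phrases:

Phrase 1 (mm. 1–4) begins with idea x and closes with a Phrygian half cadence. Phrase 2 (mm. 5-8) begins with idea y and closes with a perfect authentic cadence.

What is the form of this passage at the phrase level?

contrasting period

Phrase 1 ends with a Phrygian half cadence (weaker) and phrase 2 with a perfect authentic cadence (stronger): antecedent + consequent = a period.
The two phrases open with different material (x / y), so the period is contrasting.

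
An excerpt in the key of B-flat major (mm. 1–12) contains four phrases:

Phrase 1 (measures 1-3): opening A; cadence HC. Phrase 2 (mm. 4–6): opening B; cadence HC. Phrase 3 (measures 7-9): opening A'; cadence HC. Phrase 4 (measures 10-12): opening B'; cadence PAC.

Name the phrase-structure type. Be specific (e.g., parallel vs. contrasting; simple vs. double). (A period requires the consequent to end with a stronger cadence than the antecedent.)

parallel double period

Four phrases in two halves: the first half (mm. 1–6) ends with a half cadence, the second (measures 7-12) with a perfect authentic cadence — a large antecedent–consequent pair, i.e. a double period.
Phrase 3 begins with the same material as phrase 1, making it parallel.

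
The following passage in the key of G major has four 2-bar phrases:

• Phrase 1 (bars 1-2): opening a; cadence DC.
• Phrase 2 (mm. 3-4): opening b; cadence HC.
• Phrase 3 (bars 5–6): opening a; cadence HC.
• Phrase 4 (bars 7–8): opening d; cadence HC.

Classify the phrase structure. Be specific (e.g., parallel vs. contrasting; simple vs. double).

Phrase 4 ends with a half cadence, no stronger than phrase 2's half cadence, so the four phrases do not form a double period; nor do phrases 3–4 duplicate 1–2, so it is not a repeated period. With no phrase reaching a conclusive cadence, the passage is a phrase group.

phrase group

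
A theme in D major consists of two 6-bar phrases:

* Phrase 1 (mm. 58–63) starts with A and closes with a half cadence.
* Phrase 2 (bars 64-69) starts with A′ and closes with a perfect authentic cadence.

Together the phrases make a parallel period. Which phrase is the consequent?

The phrase ending with the weaker cadence (half cadence) is the antecedent; the one ending more conclusively (perfect authentic cadence) is the consequent. The consequent is phrase 2.

phrase 2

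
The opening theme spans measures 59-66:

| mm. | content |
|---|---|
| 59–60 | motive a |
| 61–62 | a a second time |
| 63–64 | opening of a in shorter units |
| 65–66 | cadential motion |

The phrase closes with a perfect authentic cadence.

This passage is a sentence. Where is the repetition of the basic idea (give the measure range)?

measures 61–62

The presentation of a sentence is the basic idea (mm. 59–60) plus its repetition (bars 61–62); the repetition of the basic idea is therefore measures 61–62.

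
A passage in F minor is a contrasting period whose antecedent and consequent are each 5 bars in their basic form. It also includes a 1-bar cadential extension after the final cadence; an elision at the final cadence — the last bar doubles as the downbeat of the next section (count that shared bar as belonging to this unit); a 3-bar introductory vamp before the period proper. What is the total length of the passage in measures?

14 measures

Basic contrasting period: 5 + 5 = 10 bars.
10 (basic form) + 1 (cadential extension) + 3 (introduction) = 14.
The elision shares a bar with the next section but does not change this unit's count.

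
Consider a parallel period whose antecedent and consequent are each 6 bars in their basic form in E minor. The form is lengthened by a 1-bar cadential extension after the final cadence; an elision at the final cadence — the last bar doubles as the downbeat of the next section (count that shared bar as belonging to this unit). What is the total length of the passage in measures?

Basic parallel period: 6 + 6 = 12 bars.
12 (basic form) + 1 (cadential extension) = 13.
The elision shares a bar with the next section but does not change this unit's count.

13 measures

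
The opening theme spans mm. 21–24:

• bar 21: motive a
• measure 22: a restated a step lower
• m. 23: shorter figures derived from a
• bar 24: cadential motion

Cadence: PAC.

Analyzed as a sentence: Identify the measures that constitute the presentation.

The presentation of a sentence is the basic idea (m. 21) plus its repetition (m. 22); the presentation is therefore measures 21–22.

measures 21–22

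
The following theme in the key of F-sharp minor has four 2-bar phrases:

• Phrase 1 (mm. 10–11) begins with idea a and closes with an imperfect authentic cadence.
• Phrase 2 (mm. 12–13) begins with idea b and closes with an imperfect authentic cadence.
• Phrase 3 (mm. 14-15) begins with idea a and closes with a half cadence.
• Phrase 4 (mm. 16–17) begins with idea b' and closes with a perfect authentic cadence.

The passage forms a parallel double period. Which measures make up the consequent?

In a double period the first pair of phrases (ending imperfect authentic cadence) is the large antecedent and the second pair (ending perfect authentic cadence) is the large consequent; the consequent is measures 14–17.

measures 14–17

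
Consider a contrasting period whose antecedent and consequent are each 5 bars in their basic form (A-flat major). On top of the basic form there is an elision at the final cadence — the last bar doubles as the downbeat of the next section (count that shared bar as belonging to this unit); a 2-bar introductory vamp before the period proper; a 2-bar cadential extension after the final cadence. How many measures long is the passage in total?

14 measures

Basic contrasting period: 5 + 5 = 10 bars.
10 (basic form) + 2 (introduction) + 2 (cadential extension) = 14.
The elision shares a bar with the next section but does not change this unit's count.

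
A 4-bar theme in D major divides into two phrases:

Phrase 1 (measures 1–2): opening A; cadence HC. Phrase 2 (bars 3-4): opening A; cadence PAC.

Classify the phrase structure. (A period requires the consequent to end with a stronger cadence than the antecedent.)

parallel period

Phrase 1 ends with a half cadence (weaker) and phrase 2 with a perfect authentic cadence (stronger): antecedent + consequent = a period.
The two phrases open with the same material (A / A), so the period is parallel.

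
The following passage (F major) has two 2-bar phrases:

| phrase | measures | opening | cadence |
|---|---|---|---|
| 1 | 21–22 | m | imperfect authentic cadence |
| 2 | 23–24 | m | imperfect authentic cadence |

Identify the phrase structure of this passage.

Both phrases have the same opening (m) and the same cadence (imperfect authentic cadence): the second is a restatement, not a consequent, so this is a repeated phrase rather than a period.

repeated phrase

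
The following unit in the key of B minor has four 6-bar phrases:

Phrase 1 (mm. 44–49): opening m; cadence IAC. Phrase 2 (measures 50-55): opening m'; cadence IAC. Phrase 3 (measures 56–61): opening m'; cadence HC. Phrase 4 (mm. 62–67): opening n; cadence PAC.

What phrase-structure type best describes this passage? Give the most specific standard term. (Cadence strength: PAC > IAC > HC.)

parallel double period

Four phrases in two halves: the first half (mm. 44-55) ends with an imperfect authentic cadence, the second (bars 56-67) with a perfect authentic cadence — a large antecedent–consequent pair, i.e. a double period.
Phrase 3 begins with the same material as phrase 1, making it parallel.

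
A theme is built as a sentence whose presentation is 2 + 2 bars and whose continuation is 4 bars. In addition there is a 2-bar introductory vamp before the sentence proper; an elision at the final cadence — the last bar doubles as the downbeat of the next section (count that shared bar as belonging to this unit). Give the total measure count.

10 measures

Basic sentence: 2 + 2 + 4 = 8 bars.
8 (basic form) + 2 (introduction) = 10.
The elision shares a bar with the next section but does not change this unit's count.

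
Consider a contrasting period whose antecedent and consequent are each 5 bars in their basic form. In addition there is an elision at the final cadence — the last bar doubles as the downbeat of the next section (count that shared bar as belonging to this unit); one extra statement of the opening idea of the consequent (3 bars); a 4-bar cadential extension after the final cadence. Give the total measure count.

Basic contrasting period: 5 + 5 = 10 bars.
10 (basic form) + 3 (extra statement) + 4 (cadential extension) = 17.
The elision shares a bar with the next section but does not change this unit's count.

17 measures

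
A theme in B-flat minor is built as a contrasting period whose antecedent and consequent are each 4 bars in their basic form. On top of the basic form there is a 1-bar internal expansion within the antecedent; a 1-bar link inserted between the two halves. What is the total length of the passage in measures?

Basic contrasting period: 4 + 4 = 8 bars.
8 (basic form) + 1 (internal expansion) + 1 (link) = 10.

10 measures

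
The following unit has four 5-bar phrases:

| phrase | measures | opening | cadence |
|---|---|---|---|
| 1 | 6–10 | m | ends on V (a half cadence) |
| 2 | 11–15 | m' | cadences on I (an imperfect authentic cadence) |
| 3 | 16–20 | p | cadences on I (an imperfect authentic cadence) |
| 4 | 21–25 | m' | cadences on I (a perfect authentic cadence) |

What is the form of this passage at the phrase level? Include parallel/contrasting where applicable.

Four phrases in two halves: the first half (mm. 6-15) ends with an imperfect authentic cadence, the second (measures 16–25) with a perfect authentic cadence — a large antecedent–consequent pair, i.e. a double period.
Phrase 3 begins with different material from phrase 1, making it contrasting.

contrasting double period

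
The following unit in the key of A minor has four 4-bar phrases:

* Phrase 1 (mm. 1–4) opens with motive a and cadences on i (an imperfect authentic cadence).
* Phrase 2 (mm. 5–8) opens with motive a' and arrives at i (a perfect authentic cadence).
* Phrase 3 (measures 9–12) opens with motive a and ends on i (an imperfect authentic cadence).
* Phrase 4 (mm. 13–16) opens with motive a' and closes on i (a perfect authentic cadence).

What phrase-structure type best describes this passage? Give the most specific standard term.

The cadence pattern IAC–PAC–IAC–PAC is weak–strong twice, and phrases 3–4 restate phrases 1–2: a period heard twice, not a double period (which would end weakly at phrase 2).

repeated period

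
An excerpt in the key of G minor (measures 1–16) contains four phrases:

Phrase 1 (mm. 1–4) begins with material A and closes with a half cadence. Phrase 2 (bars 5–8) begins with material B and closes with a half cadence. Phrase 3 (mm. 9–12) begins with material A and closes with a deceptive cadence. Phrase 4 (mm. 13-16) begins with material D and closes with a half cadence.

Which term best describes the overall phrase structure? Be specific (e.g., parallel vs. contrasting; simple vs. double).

Phrase 4 ends with a half cadence, no stronger than phrase 2's half cadence, so the four phrases do not form a double period; nor do phrases 3–4 duplicate 1–2, so it is not a repeated period. With no phrase reaching a conclusive cadence, the passage is a phrase group.

phrase group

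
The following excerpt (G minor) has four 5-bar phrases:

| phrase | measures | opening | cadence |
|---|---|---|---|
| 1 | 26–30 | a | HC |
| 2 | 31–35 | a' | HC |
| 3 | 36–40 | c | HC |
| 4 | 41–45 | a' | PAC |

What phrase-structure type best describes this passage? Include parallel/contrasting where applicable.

contrasting double period

Four phrases in two halves: the first half (bars 26–35) ends with a half cadence, the second (bars 36–45) with a perfect authentic cadence — a large antecedent–consequent pair, i.e. a double period.
Phrase 3 begins with different material from phrase 1, making it contrasting.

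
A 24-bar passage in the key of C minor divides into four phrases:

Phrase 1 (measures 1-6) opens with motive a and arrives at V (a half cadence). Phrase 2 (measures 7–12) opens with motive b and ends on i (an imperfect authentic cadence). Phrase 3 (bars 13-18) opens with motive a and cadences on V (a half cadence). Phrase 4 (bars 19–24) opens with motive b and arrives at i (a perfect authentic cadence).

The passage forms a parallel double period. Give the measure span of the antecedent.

In a double period the four phrases pair into a large antecedent (phrases 1–2, ending imperfect authentic cadence) and a large consequent (phrases 3–4, ending perfect authentic cadence). The antecedent spans mm. 1–12.

measures 1–12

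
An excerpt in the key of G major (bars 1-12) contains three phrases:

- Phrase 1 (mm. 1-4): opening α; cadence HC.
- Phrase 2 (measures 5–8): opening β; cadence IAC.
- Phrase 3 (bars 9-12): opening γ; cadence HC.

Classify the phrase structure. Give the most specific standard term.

phrase group

The final phrase closes with a half cadence, which is not stronger than the preceding imperfect authentic cadence; the 3 phrases lack an overall antecedent–consequent design and so form a phrase group.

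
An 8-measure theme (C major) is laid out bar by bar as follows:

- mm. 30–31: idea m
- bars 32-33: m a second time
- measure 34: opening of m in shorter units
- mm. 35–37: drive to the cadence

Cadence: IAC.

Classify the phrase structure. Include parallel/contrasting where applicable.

Basic idea (mm. 30-31) + its repetition (bars 32–33) form the presentation; fragmentation and cadence (mm. 34-37) form the continuation — the 8-bar whole is a sentence.

sentence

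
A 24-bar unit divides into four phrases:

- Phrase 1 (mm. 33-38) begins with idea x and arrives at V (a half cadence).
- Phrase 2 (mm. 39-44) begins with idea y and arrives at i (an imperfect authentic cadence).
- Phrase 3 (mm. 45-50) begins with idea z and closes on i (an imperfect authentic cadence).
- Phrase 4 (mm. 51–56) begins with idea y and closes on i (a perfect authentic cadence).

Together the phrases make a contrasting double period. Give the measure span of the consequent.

In a double period the first pair of phrases (ending imperfect authentic cadence) is the large antecedent and the second pair (ending perfect authentic cadence) is the large consequent; the consequent is measures 45–56.

measures 45–56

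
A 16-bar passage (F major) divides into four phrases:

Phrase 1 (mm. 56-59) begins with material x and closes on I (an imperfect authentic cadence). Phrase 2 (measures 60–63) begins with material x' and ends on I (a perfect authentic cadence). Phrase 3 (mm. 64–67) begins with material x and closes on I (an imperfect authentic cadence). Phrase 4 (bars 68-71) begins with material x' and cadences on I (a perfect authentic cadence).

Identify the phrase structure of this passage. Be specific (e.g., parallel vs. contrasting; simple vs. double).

repeated period

The cadence pattern IAC–PAC–IAC–PAC is weak–strong twice, and phrases 3–4 restate phrases 1–2: a period heard twice, not a double period (which would end weakly at phrase 2).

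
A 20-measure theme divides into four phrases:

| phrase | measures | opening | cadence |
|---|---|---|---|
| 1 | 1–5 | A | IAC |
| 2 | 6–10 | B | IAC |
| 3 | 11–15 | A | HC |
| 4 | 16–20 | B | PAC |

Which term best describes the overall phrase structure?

Four phrases in two halves: the first half (mm. 1-10) ends with an imperfect authentic cadence, the second (mm. 11–20) with a perfect authentic cadence — a large antecedent–consequent pair, i.e. a double period.
Phrase 3 begins with the same material as phrase 1, making it parallel.

parallel double period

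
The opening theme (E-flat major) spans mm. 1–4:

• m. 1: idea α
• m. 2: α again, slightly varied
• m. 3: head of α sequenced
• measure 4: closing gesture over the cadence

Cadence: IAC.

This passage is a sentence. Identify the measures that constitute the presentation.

measures 1–2

The presentation of a sentence is the basic idea (m. 1) plus its repetition (bar 2); the presentation is therefore measures 1-2.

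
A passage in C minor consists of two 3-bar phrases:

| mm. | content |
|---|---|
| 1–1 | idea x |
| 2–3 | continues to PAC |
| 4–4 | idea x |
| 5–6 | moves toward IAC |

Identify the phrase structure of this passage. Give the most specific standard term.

phrase group

The second phrase closes with an imperfect authentic cadence, which is not stronger than the first phrase's perfect authentic cadence; without a weak→strong cadential pair there is no antecedent–consequent relationship, so this is a phrase group rather than a period.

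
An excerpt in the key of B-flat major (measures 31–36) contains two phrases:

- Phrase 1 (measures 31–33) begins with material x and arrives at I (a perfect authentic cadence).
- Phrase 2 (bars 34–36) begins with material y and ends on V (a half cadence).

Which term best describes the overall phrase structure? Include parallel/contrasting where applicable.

phrase group

The second phrase closes with a half cadence, which is not stronger than the first phrase's perfect authentic cadence; without a weak→strong cadential pair there is no antecedent–consequent relationship, so this is a phrase group rather than a period.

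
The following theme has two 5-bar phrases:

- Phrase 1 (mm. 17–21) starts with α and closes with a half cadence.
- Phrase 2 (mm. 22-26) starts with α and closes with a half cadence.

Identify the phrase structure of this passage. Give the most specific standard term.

Both phrases have the same opening (α) and the same cadence (half cadence): the second is a restatement, not a consequent, so this is a repeated phrase rather than a period.

repeated phrase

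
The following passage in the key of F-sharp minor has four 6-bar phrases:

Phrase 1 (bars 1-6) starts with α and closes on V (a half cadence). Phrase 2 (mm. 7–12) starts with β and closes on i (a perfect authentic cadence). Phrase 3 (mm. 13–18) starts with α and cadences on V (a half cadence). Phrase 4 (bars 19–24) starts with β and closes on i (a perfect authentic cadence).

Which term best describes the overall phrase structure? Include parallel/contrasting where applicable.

repeated period

The cadence pattern HC–PAC–HC–PAC is weak–strong twice, and phrases 3–4 restate phrases 1–2: a period heard twice, not a double period (which would end weakly at phrase 2).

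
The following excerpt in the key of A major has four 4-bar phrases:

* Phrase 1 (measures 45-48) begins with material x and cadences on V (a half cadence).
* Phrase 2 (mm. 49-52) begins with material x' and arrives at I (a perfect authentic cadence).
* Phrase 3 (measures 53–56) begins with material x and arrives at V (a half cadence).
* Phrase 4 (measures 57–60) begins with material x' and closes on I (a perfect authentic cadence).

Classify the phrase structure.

The cadence pattern HC–PAC–HC–PAC is weak–strong twice, and phrases 3–4 restate phrases 1–2: a period heard twice, not a double period (which would end weakly at phrase 2).

repeated period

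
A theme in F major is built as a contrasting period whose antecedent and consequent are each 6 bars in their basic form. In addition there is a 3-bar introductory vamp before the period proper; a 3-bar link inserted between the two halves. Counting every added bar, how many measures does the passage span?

18 measures

Basic contrasting period: 6 + 6 = 12 bars.
12 (basic form) + 3 (introduction) + 3 (link) = 18.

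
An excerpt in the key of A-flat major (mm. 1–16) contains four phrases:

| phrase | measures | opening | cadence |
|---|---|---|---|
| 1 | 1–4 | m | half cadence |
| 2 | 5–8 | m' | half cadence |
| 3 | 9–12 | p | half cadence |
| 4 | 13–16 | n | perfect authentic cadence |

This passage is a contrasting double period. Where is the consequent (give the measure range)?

measures 9–16

In a double period the four phrases pair into a large antecedent (phrases 1–2, ending half cadence) and a large consequent (phrases 3–4, ending perfect authentic cadence). The consequent spans mm. 9–16.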